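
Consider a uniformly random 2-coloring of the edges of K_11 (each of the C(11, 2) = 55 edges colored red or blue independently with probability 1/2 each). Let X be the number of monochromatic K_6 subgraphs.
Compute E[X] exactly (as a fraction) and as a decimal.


Let X = Σ_S X_S over the C(11, 6) = 462 subsets S of size 6, where X_S = 1 if the K_6 on S is monochromatic.
For a fixed S, the K_6 on S has C(6, 2) = 15 edges. P[all 15 edges red] = (1/2)^15, and likewise for blue, so P[monochromatic] = 2·(1/2)^15 = 2^{1 − 15} = 1/16384.
By linearity: E[X] = C(11, 6) · 2^{1 − 15} = 462 · 1/16384 = 231/8192.
Numerically: E[X] ≈ 0.028.

E[X] = C(11,6)·2^(1−C(6,2)) = 231/8192 ≈ 0.028.


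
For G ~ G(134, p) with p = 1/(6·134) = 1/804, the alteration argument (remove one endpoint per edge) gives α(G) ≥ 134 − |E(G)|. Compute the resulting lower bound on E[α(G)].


E[|E(G)|] = C(134, 2)·p = 8911 · (1/804) = 133/12.
E[α(G)] ≥ n − E[|E(G)|] = 134 − 133/12 = 1475/12.
Numerically: ≈ 122.91667.
(This is only a lower bound; the true E[α(G)] may be larger.)

E[α(G)] ≥ 1475/12 ≈ 122.91667.


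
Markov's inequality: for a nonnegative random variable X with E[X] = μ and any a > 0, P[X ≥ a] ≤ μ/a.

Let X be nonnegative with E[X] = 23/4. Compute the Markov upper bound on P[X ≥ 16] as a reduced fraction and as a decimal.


μ = E[X] = 23/4, a = 16.
Markov: P[X ≥ 16] ≤ μ/a = (23/4)/16 = 23/64.
Numerically: ≈ 0.3594.
(Since a = 16 > μ = 5.7500, the bound 23/64 is < 1 and informative.)

P[X ≥ 16] ≤ 23/64 ≈ 0.3594.


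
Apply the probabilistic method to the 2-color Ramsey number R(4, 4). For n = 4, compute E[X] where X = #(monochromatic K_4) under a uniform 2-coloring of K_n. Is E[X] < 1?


E[X] = C(4, 4) · 2^{1 − 6} = 1 · 2^{−5} = 1/32.
As a reduced fraction: E[X] = 1/32 ≈ 0.0312.
Is E[X] < 1? YES.
Since E[X] < 1, there exists a 2-coloring of K_{4} with no monochromatic K_4; hence R(4, 4) > 4.

E[X] = 1/32 ≈ 0.0312; E[X] < 1, so R(4, 4) > 4.


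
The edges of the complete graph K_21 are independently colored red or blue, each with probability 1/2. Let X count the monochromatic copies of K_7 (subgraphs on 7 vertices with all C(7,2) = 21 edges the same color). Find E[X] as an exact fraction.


Let X = Σ_S X_S over the C(21, 7) = 116280 subsets S of size 7, where X_S = 1 if the K_7 on S is monochromatic.
For a fixed S, the K_7 on S has C(7, 2) = 21 edges. P[all 21 edges red] = (1/2)^21, and likewise for blue, so P[monochromatic] = 2·(1/2)^21 = 2^{1 − 21} = 1/1048576.
By linearity of expectation: E[X] = C(21, 7) · 2^{1 − 21} = 116280 · 1/1048576 = 14535/131072.
Numerically: E[X] ≈ 0.11089.

E[X] = C(21,7)·2^(1−C(7,2)) = 14535/131072 ≈ 0.11089.


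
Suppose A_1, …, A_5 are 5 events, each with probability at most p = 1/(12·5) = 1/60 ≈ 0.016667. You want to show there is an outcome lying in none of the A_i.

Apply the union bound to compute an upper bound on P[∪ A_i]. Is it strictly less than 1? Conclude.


Union bound: P[∪_{i=1}^{5} A_i] ≤ Σ_i P[A_i] ≤ 5·p = 5·(1/60) = 1/12.
Numerically: 1/12 ≈ 0.083333.
Is 1/12 < 1? YES.
Since P[∪ A_i] ≤ 1/12 < 1, the complement has P[∩ A_i^c] ≥ 1 − 1/12 = 11/12 > 0, so some outcome avoids every A_i.

5·p = 1/12 ≈ 0.083333; existence CERTIFIED by the union bound.


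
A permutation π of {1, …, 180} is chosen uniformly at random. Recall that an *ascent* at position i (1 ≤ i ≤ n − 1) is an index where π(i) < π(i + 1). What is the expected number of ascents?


Write X = Σ X_I over i = 1, …, 179, with X_I the indicator of one ascent.
There are 179 indicators.
For each fixed i, the pair (π(i), π(i+1)) is a uniformly random ordered pair of distinct values from {1, …, 180}; by symmetry P[π(i) < π(i+1)] = 1/2.
By linearity: E[X] = 179 · (1/2) = (180 − 1) · (1/2) = 179/2 ≈ 89.5000.

E[X] = 179/2 = 89.5000.


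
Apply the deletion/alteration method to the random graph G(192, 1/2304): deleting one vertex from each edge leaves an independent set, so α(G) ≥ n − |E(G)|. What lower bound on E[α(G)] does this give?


E[|E(G)|] = C(192, 2)·p = 18336 · (1/2304) = 191/24.
E[α(G)] ≥ n − E[|E(G)|] = 192 − 191/24 = 4417/24.
Numerically: ≈ 184.042.
(This is only a lower bound; the true E[α(G)] may be larger.)

E[α(G)] ≥ 4417/24 ≈ 184.042.


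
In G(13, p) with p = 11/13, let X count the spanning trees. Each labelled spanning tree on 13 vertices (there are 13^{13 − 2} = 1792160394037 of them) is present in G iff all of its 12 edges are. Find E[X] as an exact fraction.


K_13 has 13^{13 − 2} = 1792160394037 labelled spanning trees.
For each such spanning tree H, let X_H = 1 if all 12 edges of H are present in G. Then P[X_H = 1] = p^{12} = (11/13)^{12} = 3138428376721/23298085122481.
By linearity of expectation: E[X] = Σ_H E[X_H] = 1792160394037 · p^{12} = 1792160394037 · 3138428376721/23298085122481 = 3138428376721/13.
Numerically: E[X] ≈ 2.41418e+11.

E[X] = 1792160394037 · (11/13)^{12} = 3138428376721/13 ≈ 2.41418e+11.


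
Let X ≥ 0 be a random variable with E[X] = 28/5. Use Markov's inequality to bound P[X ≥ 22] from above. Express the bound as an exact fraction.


μ = E[X] = 28/5, a = 22.
Markov: P[X ≥ 22] ≤ μ/a = (28/5)/22 = 14/55.
Numerically: ≈ 0.254545.
(Since a = 22 > μ = 5.600000, the bound 14/55 is < 1 and informative.)

P[X ≥ 22] ≤ 14/55 ≈ 0.254545.


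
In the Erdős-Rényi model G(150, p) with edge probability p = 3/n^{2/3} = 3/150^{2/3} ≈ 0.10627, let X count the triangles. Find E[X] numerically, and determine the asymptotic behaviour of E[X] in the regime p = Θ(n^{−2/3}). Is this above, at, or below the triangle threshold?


Number of potential triangles: C(150, 3) = 551300.
Each occurs with probability p³ ≈ (0.10627)³ ≈ 1.2000000e-03.
By linearity: E[X] = C(150, 3)·p³ ≈ 551300 · 1.2000000e-03 ≈ 661.56000.
Since α = 2/3 < 1, p = c/n^{2/3} ≫ 1/n is above the triangle threshold p ~ 1/n. Asymptotically E[X] ~ (c³/6)·n^{3(1−α)} = (3³/6)·n^{1} → ∞; triangles are abundant w.h.p.

E[X] ≈ 661.56000; in regime p = Θ(1/n^{2/3}) E[X] diverges (above the triangle threshold p ~ 1/n).


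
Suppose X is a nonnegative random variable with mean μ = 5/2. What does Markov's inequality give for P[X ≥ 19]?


μ = E[X] = 5/2, a = 19.
Markov: P[X ≥ 19] ≤ μ/a = (5/2)/19 = 5/38.
Numerically: ≈ 0.13158.
(Since a = 19 > μ = 2.50000, the bound 5/38 is < 1 and informative.)

P[X ≥ 19] ≤ 5/38 ≈ 0.13158.


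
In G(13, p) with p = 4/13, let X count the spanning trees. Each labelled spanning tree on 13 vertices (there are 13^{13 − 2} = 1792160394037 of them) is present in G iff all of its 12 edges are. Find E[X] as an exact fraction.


K_13 has 13^{13 − 2} = 1792160394037 labelled spanning trees.
For each such spanning tree H, let X_H = 1 if all 12 edges of H are present in G. Then P[X_H = 1] = p^{12} = (4/13)^{12} = 16777216/23298085122481.
By linearity of expectation: E[X] = Σ_H E[X_H] = 1792160394037 · p^{12} = 1792160394037 · 16777216/23298085122481 = 16777216/13.
Numerically: E[X] ≈ 1.29e+06.

E[X] = 1792160394037 · (4/13)^{12} = 16777216/13 ≈ 1.29e+06.


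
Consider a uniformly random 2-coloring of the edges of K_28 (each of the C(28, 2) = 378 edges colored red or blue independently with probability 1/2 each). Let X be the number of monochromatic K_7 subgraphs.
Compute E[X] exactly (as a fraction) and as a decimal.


Let X = Σ_S X_S over the C(28, 7) = 1184040 subsets S of size 7, where X_S = 1 if the K_7 on S is monochromatic.
For a fixed S, the K_7 on S has C(7, 2) = 21 edges. P[all 21 edges red] = (1/2)^21, and likewise for blue, so P[monochromatic] = 2·(1/2)^21 = 2^{1 − 21} = 1/1048576.
By linearity of expectation: E[X] = C(28, 7) · 2^{1 − 21} = 1184040 · 1/1048576 = 148005/131072.
Numerically: E[X] ≈ 1.1292.

E[X] = C(28,7)·2^(1−C(7,2)) = 148005/131072 ≈ 1.1292.


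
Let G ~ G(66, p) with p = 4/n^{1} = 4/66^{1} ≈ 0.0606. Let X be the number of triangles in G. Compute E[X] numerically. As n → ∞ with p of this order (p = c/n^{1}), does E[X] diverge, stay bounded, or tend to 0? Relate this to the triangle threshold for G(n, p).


Number of potential triangles: C(66, 3) = 45760.
Each occurs with probability p³ ≈ (0.0606)³ ≈ 2.22612e-04.
By linearity: E[X] = C(66, 3)·p³ ≈ 45760 · 2.22612e-04 ≈ 10.187.
Here α = 1, so p = 4/n is exactly at the triangle threshold p ~ 1/n. Asymptotically E[X] → c³/6 = 4³/6 = 32/3 ≈ 10.667, a bounded constant. In this regime the triangle count is asymptotically Poisson(c³/6).

E[X] ≈ 10.187; in regime p = Θ(1/n^{1}) E[X] stays bounded (at the triangle threshold p ~ 1/n).


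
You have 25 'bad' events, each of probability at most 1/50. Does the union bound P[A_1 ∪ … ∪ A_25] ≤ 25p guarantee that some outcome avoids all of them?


Union bound: P[∪_{i=1}^{25} A_i] ≤ Σ_i P[A_i] ≤ 25·p = 25·(1/50) = 1/2.
Numerically: 1/2 ≈ 0.500000.
Is 1/2 < 1? YES.
Since P[∪ A_i] ≤ 1/2 < 1, the complement has P[∩ A_i^c] ≥ 1 − 1/2 = 1/2 > 0, so some outcome avoids every A_i.

25·p = 1/2 ≈ 0.500000; existence CERTIFIED by the union bound.


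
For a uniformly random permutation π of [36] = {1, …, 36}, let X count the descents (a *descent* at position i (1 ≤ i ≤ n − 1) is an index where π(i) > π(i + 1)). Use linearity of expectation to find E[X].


Write X = Σ X_I over i = 1, …, 35, with X_I the indicator of one descent.
There are 35 indicators.
For each fixed i, the pair (π(i), π(i+1)) is a uniformly random ordered pair of distinct values from {1, …, 36}; by symmetry P[π(i) > π(i+1)] = 1/2.
By linearity: E[X] = 35 · (1/2) = (36 − 1) · (1/2) = 35/2 ≈ 17.5000.

E[X] = 35/2 = 17.5000.


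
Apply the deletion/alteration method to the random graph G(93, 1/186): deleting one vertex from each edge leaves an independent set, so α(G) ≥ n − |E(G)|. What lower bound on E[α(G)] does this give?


E[|E(G)|] = C(93, 2)·p = 4278 · (1/186) = 23.
E[α(G)] ≥ n − E[|E(G)|] = 93 − 23 = 70.
Numerically: ≈ 70.000.
(This is only a lower bound; the true E[α(G)] may be larger.)

E[α(G)] ≥ 70 ≈ 70.000.


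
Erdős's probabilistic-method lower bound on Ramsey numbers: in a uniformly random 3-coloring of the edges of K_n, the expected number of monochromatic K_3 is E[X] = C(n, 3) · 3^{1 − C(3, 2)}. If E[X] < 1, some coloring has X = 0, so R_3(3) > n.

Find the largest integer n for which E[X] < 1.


We need C(n, 3) · 3^{1 − 3} < 1, i.e. C(n, 3) < 3^{3 − 1} = 9.
Check values of n near the boundary:
  n = 3: C(3, 3) = 1; 1 < 9? YES
  n = 4: C(4, 3) = 4; 4 < 9? YES
  n = 5: C(5, 3) = 10; 10 < 9? NO
  n = 6: C(6, 3) = 20; 20 < 9? NO
The largest n with C(n, 3) < 9 is n = 4 (where E[X] = 4/9 ≈ 0.444). Hence R_3(3) > 4, i.e. R_3(3) ≥ 5.

Largest n = 4; hence R_3(3) > 4.


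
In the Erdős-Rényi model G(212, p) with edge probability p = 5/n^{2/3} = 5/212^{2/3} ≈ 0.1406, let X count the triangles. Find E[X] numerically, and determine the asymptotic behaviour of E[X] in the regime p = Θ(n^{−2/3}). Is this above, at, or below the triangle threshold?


Number of potential triangles: C(212, 3) = 1565620.
Each occurs with probability p³ ≈ (0.1406)³ ≈ 2.781239e-03.
By linearity: E[X] = C(212, 3)·p³ ≈ 1565620 · 2.781239e-03 ≈ 4354.3632.
Since α = 2/3 < 1, p = c/n^{2/3} ≫ 1/n is above the triangle threshold p ~ 1/n. Asymptotically E[X] ~ (c³/6)·n^{3(1−α)} = (5³/6)·n^{1} → ∞; triangles are abundant w.h.p.

E[X] ≈ 4354.3632; in regime p = Θ(1/n^{2/3}) E[X] diverges (above the triangle threshold p ~ 1/n).


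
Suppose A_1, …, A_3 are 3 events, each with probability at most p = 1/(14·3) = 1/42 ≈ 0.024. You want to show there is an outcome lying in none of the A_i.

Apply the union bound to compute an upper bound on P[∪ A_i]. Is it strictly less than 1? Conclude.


Union bound: P[∪_{i=1}^{3} A_i] ≤ Σ_i P[A_i] ≤ 3·p = 3·(1/42) = 1/14.
Numerically: 1/14 ≈ 0.071.
Is 1/14 < 1? YES.
Since P[∪ A_i] ≤ 1/14 < 1, the complement has P[∩ A_i^c] ≥ 1 − 1/14 = 13/14 > 0, so some outcome avoids every A_i.

3·p = 1/14 ≈ 0.071; existence CERTIFIED by the union bound.


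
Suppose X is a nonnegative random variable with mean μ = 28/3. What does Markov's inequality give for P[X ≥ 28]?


μ = E[X] = 28/3, a = 28.
Markov: P[X ≥ 28] ≤ μ/a = (28/3)/28 = 1/3.
Numerically: ≈ 0.333333.
(Since a = 28 > μ = 9.333333, the bound 1/3 is < 1 and informative.)

P[X ≥ 28] ≤ 1/3 ≈ 0.333333.


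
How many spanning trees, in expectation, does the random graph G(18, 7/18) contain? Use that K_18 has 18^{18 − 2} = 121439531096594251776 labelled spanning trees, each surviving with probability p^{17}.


K_18 has 18^{18 − 2} = 121439531096594251776 labelled spanning trees.
For each such spanning tree H, let X_H = 1 if all 17 edges of H are present in G. Then P[X_H = 1] = p^{17} = (7/18)^{17} = 232630513987207/2185911559738696531968.
By linearity of expectation: E[X] = Σ_H E[X_H] = 121439531096594251776 · p^{17} = 121439531096594251776 · 232630513987207/2185911559738696531968 = 232630513987207/18.
Numerically: E[X] ≈ 1.292e+13.

E[X] = 121439531096594251776 · (7/18)^{17} = 232630513987207/18 ≈ 1.292e+13.


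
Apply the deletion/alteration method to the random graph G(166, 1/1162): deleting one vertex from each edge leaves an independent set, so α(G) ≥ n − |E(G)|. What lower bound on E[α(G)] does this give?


E[|E(G)|] = C(166, 2)·p = 13695 · (1/1162) = 165/14.
E[α(G)] ≥ n − E[|E(G)|] = 166 − 165/14 = 2159/14.
Numerically: ≈ 154.21429.
(This is only a lower bound; the true E[α(G)] may be larger.)

E[α(G)] ≥ 2159/14 ≈ 154.21429.


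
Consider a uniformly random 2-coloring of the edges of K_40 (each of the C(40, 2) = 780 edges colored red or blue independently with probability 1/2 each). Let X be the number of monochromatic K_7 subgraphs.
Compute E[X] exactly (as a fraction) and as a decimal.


Let X = Σ_S X_S over the C(40, 7) = 18643560 subsets S of size 7, where X_S = 1 if the K_7 on S is monochromatic.
For a fixed S, the K_7 on S has C(7, 2) = 21 edges. P[all 21 edges red] = (1/2)^21, and likewise for blue, so P[monochromatic] = 2·(1/2)^21 = 2^{1 − 21} = 1/1048576.
Summing: E[X] = C(40, 7) · 2^{1 − 21} = 18643560 · 1/1048576 = 2330445/131072.
Numerically: E[X] ≈ 17.780.

E[X] = C(40,7)·2^(1−C(7,2)) = 2330445/131072 ≈ 17.780.


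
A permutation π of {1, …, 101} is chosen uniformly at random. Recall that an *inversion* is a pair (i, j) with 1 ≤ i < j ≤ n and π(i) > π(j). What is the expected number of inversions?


Write X = Σ X_I over the C(101, 2) = 5050 pairs i < j, with X_I the indicator of one inversion.
There are 5050 indicators.
For each fixed pair i < j, the values π(i) and π(j) are two distinct elements of {1, …, 101} in uniformly random order; by symmetry P[π(i) > π(j)] = 1/2.
By linearity: E[X] = 5050 · (1/2) = C(101, 2) · (1/2) = 5050/2 = 2525 ≈ 2525.000.

E[X] = 2525 = 2525.000.


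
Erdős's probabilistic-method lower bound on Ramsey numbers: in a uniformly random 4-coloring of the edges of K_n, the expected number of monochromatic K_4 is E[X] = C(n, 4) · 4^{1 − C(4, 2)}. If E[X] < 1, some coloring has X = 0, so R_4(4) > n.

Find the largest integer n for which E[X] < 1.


We need C(n, 4) · 4^{1 − 6} < 1, i.e. C(n, 4) < 4^{6 − 1} = 1024.
Check values of n near the boundary:
  n = 11: C(11, 4) = 330; 330 < 1024? YES
  n = 12: C(12, 4) = 495; 495 < 1024? YES
  n = 13: C(13, 4) = 715; 715 < 1024? YES
  n = 14: C(14, 4) = 1001; 1001 < 1024? YES
  n = 15: C(15, 4) = 1365; 1365 < 1024? NO
  n = 16: C(16, 4) = 1820; 1820 < 1024? NO
The largest n with C(n, 4) < 1024 is n = 14 (where E[X] = 1001/1024 ≈ 0.9775). Hence R_4(4) > 14, i.e. R_4(4) ≥ 15.

Largest n = 14; hence R_4(4) > 14.


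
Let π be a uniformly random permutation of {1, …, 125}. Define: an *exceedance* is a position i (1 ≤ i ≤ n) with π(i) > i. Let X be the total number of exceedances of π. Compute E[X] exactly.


Write X = Σ_{i=1}^{125} X_i, where X_i = 1_{π(i) > i}.
For each fixed i, π(i) is uniform over {1, …, 125} (marginal of a uniform permutation), so P[π(i) > i] = (n − i)/n. Summing: Σ_{i=1}^{125} (n − i)/n = (0 + 1 + … + 124)/125 = 125(125 − 1)/(2·125) = (125 − 1)/2.
Hence E[X] = Σ_{i=1}^{125} (125 − i)/125 = 62 ≈ 62.00000.

E[X] = 62 = 62.00000.


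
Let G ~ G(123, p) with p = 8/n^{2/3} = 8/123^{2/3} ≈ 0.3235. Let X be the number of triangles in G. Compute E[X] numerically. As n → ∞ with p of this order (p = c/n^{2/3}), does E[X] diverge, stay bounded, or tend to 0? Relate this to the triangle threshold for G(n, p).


Number of potential triangles: C(123, 3) = 302621.
Each occurs with probability p³ ≈ (0.3235)³ ≈ 3.384229e-02.
By linearity: E[X] = C(123, 3)·p³ ≈ 302621 · 3.384229e-02 ≈ 10241.3875.
Since α = 2/3 < 1, p = c/n^{2/3} ≫ 1/n is above the triangle threshold p ~ 1/n. Asymptotically E[X] ~ (c³/6)·n^{3(1−α)} = (8³/6)·n^{1} → ∞; triangles are abundant w.h.p.

E[X] ≈ 10241.3875; in regime p = Θ(1/n^{2/3}) E[X] diverges (above the triangle threshold p ~ 1/n).


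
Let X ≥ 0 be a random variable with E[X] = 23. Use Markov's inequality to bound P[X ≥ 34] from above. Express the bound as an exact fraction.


μ = E[X] = 23, a = 34.
Markov: P[X ≥ 34] ≤ μ/a = (23)/34 = 23/34.
Numerically: ≈ 0.67647.
(Since a = 34 > μ = 23.00000, the bound 23/34 is < 1 and informative.)

P[X ≥ 34] ≤ 23/34 ≈ 0.67647.


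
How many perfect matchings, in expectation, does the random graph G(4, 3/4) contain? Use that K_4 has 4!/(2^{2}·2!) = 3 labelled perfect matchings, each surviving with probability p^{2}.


K_4 has 4!/(2^{2}·2!) = 3 labelled perfect matchings.
For each such perfect matching H, let X_H = 1 if all 2 edges of H are present in G. Then P[X_H = 1] = p^{2} = (3/4)^{2} = 9/16.
Summing the indicators: E[X] = Σ_H E[X_H] = 3 · p^{2} = 3 · 9/16 = 27/16.
Numerically: E[X] ≈ 1.6875.

E[X] = 3 · (3/4)^{2} = 27/16 ≈ 1.6875.


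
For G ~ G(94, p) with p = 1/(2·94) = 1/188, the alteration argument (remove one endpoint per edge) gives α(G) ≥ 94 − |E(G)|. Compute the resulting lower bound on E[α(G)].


E[|E(G)|] = C(94, 2)·p = 4371 · (1/188) = 93/4.
E[α(G)] ≥ n − E[|E(G)|] = 94 − 93/4 = 283/4.
Numerically: ≈ 70.75000.
(This is only a lower bound; the true E[α(G)] may be larger.)

E[α(G)] ≥ 283/4 ≈ 70.75000.


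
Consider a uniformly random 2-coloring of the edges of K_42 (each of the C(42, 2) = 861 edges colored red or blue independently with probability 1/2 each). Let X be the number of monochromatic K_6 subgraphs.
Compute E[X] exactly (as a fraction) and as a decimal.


Let X = Σ_S X_S over the C(42, 6) = 5245786 subsets S of size 6, where X_S = 1 if the K_6 on S is monochromatic.
For a fixed S, the K_6 on S has C(6, 2) = 15 edges. P[all 15 edges red] = (1/2)^15, and likewise for blue, so P[monochromatic] = 2·(1/2)^15 = 2^{1 − 15} = 1/16384.
By linearity of expectation: E[X] = C(42, 6) · 2^{1 − 15} = 5245786 · 1/16384 = 2622893/8192.
Numerically: E[X] ≈ 320.17737.

E[X] = C(42,6)·2^(1−C(6,2)) = 2622893/8192 ≈ 320.17737.


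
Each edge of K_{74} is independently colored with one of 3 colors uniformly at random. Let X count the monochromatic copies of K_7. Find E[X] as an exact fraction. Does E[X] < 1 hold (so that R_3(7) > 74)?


E[X] = C(74, 7) · 3^{1 − 21} = 1799579064 · 3^{−20} = 1799579064/3486784401.
As a reduced fraction: E[X] = 599859688/1162261467 ≈ 0.516.
Is E[X] < 1? YES.
Since E[X] < 1, there exists a 3-coloring of K_{74} with no monochromatic K_7; hence R_3(7) > 74.

E[X] = 599859688/1162261467 ≈ 0.516; E[X] < 1, so R_3(7) > 74.


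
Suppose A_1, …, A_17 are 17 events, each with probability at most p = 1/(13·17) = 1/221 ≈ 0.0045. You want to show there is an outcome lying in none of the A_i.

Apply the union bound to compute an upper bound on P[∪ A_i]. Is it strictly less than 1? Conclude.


Union bound: P[∪_{i=1}^{17} A_i] ≤ Σ_i P[A_i] ≤ 17·p = 17·(1/221) = 1/13.
Numerically: 1/13 ≈ 0.0769.
Is 1/13 < 1? YES.
Since P[∪ A_i] ≤ 1/13 < 1, the complement has P[∩ A_i^c] ≥ 1 − 1/13 = 12/13 > 0, so some outcome avoids every A_i.

17·p = 1/13 ≈ 0.0769; existence CERTIFIED by the union bound.


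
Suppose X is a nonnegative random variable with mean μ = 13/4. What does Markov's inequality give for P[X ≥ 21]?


μ = E[X] = 13/4, a = 21.
Markov: P[X ≥ 21] ≤ μ/a = (13/4)/21 = 13/84.
Numerically: ≈ 0.155.
(Since a = 21 > μ = 3.250, the bound 13/84 is < 1 and informative.)

P[X ≥ 21] ≤ 13/84 ≈ 0.155.


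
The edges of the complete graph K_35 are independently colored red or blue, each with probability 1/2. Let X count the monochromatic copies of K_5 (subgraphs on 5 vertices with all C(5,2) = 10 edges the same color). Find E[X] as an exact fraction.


Let X = Σ_S X_S over the C(35, 5) = 324632 subsets S of size 5, where X_S = 1 if the K_5 on S is monochromatic.
For a fixed S, the K_5 on S has C(5, 2) = 10 edges. P[all 10 edges red] = (1/2)^10, and likewise for blue, so P[monochromatic] = 2·(1/2)^10 = 2^{1 − 10} = 1/512.
Summing: E[X] = C(35, 5) · 2^{1 − 10} = 324632 · 1/512 = 40579/64.
Numerically: E[X] ≈ 634.047.

E[X] = C(35,5)·2^(1−C(5,2)) = 40579/64 ≈ 634.047.


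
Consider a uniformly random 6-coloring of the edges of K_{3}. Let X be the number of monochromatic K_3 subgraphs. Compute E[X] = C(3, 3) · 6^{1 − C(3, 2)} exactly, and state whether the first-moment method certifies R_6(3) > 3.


E[X] = C(3, 3) · 6^{1 − 3} = 1 · 6^{−2} = 1/36.
As a reduced fraction: E[X] = 1/36 ≈ 0.02778.
Is E[X] < 1? YES.
Since E[X] < 1, there exists a 6-coloring of K_{3} with no monochromatic K_3; hence R_6(3) > 3.

E[X] = 1/36 ≈ 0.02778; E[X] < 1, so R_6(3) > 3.


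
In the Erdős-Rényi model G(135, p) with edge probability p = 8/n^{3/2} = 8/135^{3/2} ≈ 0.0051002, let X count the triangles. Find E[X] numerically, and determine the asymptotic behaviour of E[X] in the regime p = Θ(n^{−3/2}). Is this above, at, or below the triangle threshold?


Number of potential triangles: C(135, 3) = 400995.
Each occurs with probability p³ ≈ (0.0051002)³ ≈ 1.3266856e-07.
By linearity: E[X] = C(135, 3)·p³ ≈ 400995 · 1.3266856e-07 ≈ 0.05320.
Since α = 3/2 > 1, p = c/n^{3/2} = o(1/n) is below the triangle threshold p ~ 1/n. Asymptotically E[X] ~ (c³/6)·n^{3(1−α)} = (8³/6)·n^{-1.5} → 0, so by Markov's inequality G has no triangles w.h.p.

E[X] ≈ 0.05320; in regime p = Θ(1/n^{3/2}) E[X] tends to 0 (below the triangle threshold p ~ 1/n).


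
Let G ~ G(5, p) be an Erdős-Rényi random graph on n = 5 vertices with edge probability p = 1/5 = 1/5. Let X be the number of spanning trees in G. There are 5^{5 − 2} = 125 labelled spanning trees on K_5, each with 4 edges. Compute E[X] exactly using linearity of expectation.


K_5 has 5^{5 − 2} = 125 labelled spanning trees.
For each such spanning tree H, let X_H = 1 if all 4 edges of H are present in G. Then P[X_H = 1] = p^{4} = (1/5)^{4} = 1/625.
By linearity: E[X] = Σ_H E[X_H] = 125 · p^{4} = 125 · 1/625 = 1/5.
Numerically: E[X] ≈ 0.2.

E[X] = 125 · (1/5)^{4} = 1/5 ≈ 0.2.


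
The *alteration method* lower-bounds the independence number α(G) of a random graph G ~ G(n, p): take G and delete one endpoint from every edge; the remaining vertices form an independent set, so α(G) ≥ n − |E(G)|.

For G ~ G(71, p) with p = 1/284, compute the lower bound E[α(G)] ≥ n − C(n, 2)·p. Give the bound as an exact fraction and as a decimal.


E[|E(G)|] = C(71, 2)·p = 2485 · (1/284) = 35/4.
E[α(G)] ≥ n − E[|E(G)|] = 71 − 35/4 = 249/4.
Numerically: ≈ 62.25000.
(This is only a lower bound; the true E[α(G)] may be larger.)

E[α(G)] ≥ 249/4 ≈ 62.25000.


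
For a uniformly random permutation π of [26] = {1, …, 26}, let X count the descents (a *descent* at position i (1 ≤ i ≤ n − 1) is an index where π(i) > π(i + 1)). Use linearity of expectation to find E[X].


Write X = Σ X_I over i = 1, …, 25, with X_I the indicator of one descent.
There are 25 indicators.
For each fixed i, the pair (π(i), π(i+1)) is a uniformly random ordered pair of distinct values from {1, …, 26}; by symmetry P[π(i) > π(i+1)] = 1/2.
By linearity: E[X] = 25 · (1/2) = (26 − 1) · (1/2) = 25/2 ≈ 12.5000.

E[X] = 25/2 = 12.5000.


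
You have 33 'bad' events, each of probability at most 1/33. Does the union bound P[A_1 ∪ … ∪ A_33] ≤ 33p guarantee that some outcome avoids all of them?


Union bound: P[∪_{i=1}^{33} A_i] ≤ Σ_i P[A_i] ≤ 33·p = 33·(1/33) = 1.
Numerically: 1 ≈ 1.00000.
Is 1 < 1? NO.
Since the bound 1 is ≥ 1, the union bound is uninformative here; it does NOT by itself certify existence.

33·p = 1 ≈ 1.00000; existence NOT certified by the union bound.


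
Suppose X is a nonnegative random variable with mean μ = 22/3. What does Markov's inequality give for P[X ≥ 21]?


μ = E[X] = 22/3, a = 21.
Markov: P[X ≥ 21] ≤ μ/a = (22/3)/21 = 22/63.
Numerically: ≈ 0.3492.
(Since a = 21 > μ = 7.3333, the bound 22/63 is < 1 and informative.)

P[X ≥ 21] ≤ 22/63 ≈ 0.3492.


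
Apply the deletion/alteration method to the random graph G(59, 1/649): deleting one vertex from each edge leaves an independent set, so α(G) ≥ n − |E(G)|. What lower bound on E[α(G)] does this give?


E[|E(G)|] = C(59, 2)·p = 1711 · (1/649) = 29/11.
E[α(G)] ≥ n − E[|E(G)|] = 59 − 29/11 = 620/11.
Numerically: ≈ 56.363636.
(This is only a lower bound; the true E[α(G)] may be larger.)

E[α(G)] ≥ 620/11 ≈ 56.363636.


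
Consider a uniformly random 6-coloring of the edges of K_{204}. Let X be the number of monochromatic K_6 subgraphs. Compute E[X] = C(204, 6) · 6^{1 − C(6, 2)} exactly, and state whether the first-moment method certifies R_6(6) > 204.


E[X] = C(204, 6) · 6^{1 − 15} = 92944609660 · 6^{−14} = 92944609660/78364164096.
As a reduced fraction: E[X] = 23236152415/19591041024 ≈ 1.1860601.
Is E[X] < 1? NO.
Since E[X] ≥ 1, the first-moment bound is inconclusive at n = 204; it does NOT by itself certify R_6(6) > 204.

E[X] = 23236152415/19591041024 ≈ 1.1860601; E[X] ≥ 1; first-moment method inconclusive here.


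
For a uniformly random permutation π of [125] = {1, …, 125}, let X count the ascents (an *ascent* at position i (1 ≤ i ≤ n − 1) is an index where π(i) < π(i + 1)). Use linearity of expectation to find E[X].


Write X = Σ X_I over i = 1, …, 124, with X_I the indicator of one ascent.
There are 124 indicators.
For each fixed i, the pair (π(i), π(i+1)) is a uniformly random ordered pair of distinct values from {1, …, 125}; by symmetry P[π(i) < π(i+1)] = 1/2.
By linearity: E[X] = 124 · (1/2) = (125 − 1) · (1/2) = 62 ≈ 62.000.

E[X] = 62 = 62.000.


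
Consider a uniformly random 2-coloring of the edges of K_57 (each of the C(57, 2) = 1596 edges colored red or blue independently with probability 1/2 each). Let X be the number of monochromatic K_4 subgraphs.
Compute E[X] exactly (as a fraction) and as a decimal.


Let X = Σ_S X_S over the C(57, 4) = 395010 subsets S of size 4, where X_S = 1 if the K_4 on S is monochromatic.
For a fixed S, the K_4 on S has C(4, 2) = 6 edges. P[all 6 edges red] = (1/2)^6, and likewise for blue, so P[monochromatic] = 2·(1/2)^6 = 2^{1 − 6} = 1/32.
By linearity of expectation: E[X] = C(57, 4) · 2^{1 − 6} = 395010 · 1/32 = 197505/16.
Numerically: E[X] ≈ 12344.062.

E[X] = C(57,4)·2^(1−C(4,2)) = 197505/16 ≈ 12344.062.


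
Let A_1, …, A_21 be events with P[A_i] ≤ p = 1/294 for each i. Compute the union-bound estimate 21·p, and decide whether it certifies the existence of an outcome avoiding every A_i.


Union bound: P[∪_{i=1}^{21} A_i] ≤ Σ_i P[A_i] ≤ 21·p = 21·(1/294) = 1/14.
Numerically: 1/14 ≈ 0.0714.
Is 1/14 < 1? YES.
Since P[∪ A_i] ≤ 1/14 < 1, the complement has P[∩ A_i^c] ≥ 1 − 1/14 = 13/14 > 0, so some outcome avoids every A_i.

21·p = 1/14 ≈ 0.0714; existence CERTIFIED by the union bound.


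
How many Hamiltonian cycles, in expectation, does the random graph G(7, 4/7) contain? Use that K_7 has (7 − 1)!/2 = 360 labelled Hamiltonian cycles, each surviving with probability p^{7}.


K_7 has (7 − 1)!/2 = 360 labelled Hamiltonian cycles.
For each such Hamiltonian cycle H, let X_H = 1 if all 7 edges of H are present in G. Then P[X_H = 1] = p^{7} = (4/7)^{7} = 16384/823543.
By linearity of expectation: E[X] = Σ_H E[X_H] = 360 · p^{7} = 360 · 16384/823543 = 5898240/823543.
Numerically: E[X] ≈ 7.16.

E[X] = 360 · (4/7)^{7} = 5898240/823543 ≈ 7.16.


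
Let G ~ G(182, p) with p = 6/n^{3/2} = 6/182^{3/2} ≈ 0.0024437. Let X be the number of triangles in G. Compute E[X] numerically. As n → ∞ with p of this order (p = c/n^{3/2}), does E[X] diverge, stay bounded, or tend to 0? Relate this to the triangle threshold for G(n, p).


Number of potential triangles: C(182, 3) = 988260.
Each occurs with probability p³ ≈ (0.0024437)³ ≈ 1.4592594e-08.
By linearity: E[X] = C(182, 3)·p³ ≈ 988260 · 1.4592594e-08 ≈ 0.01442.
Since α = 3/2 > 1, p = c/n^{3/2} = o(1/n) is below the triangle threshold p ~ 1/n. Asymptotically E[X] ~ (c³/6)·n^{3(1−α)} = (6³/6)·n^{-1.5} → 0, so by Markov's inequality G has no triangles w.h.p.

E[X] ≈ 0.01442; in regime p = Θ(1/n^{3/2}) E[X] tends to 0 (below the triangle threshold p ~ 1/n).


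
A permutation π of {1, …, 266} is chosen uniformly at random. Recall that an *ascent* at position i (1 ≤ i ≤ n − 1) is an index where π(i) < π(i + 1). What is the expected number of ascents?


Write X = Σ X_I over i = 1, …, 265, with X_I the indicator of one ascent.
There are 265 indicators.
For each fixed i, the pair (π(i), π(i+1)) is a uniformly random ordered pair of distinct values from {1, …, 266}; by symmetry P[π(i) < π(i+1)] = 1/2.
By linearity: E[X] = 265 · (1/2) = (266 − 1) · (1/2) = 265/2 ≈ 132.50000.

E[X] = 265/2 = 132.50000.


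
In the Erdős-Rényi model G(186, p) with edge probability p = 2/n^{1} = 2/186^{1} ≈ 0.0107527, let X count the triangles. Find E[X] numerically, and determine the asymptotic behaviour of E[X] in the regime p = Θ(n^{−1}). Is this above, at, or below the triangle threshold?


Number of potential triangles: C(186, 3) = 1055240.
Each occurs with probability p³ ≈ (0.0107527)³ ≈ 1.24322906e-06.
By linearity: E[X] = C(186, 3)·p³ ≈ 1055240 · 1.24322906e-06 ≈ 1.311905.
Here α = 1, so p = 2/n is exactly at the triangle threshold p ~ 1/n. Asymptotically E[X] → c³/6 = 2³/6 = 4/3 ≈ 1.333333, a bounded constant. In this regime the triangle count is asymptotically Poisson(c³/6).

E[X] ≈ 1.311905; in regime p = Θ(1/n^{1}) E[X] stays bounded (at the triangle threshold p ~ 1/n).


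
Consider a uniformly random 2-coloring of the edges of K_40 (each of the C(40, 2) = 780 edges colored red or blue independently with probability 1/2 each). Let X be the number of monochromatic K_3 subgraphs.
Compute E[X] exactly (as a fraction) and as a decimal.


Let X = Σ_S X_S over the C(40, 3) = 9880 subsets S of size 3, where X_S = 1 if the K_3 on S is monochromatic.
For a fixed S, the K_3 on S has C(3, 2) = 3 edges. P[all 3 edges red] = (1/2)^3, and likewise for blue, so P[monochromatic] = 2·(1/2)^3 = 2^{1 − 3} = 1/4.
Summing: E[X] = C(40, 3) · 2^{1 − 3} = 9880 · 1/4 = 2470.
Numerically: E[X] ≈ 2470.0000.

E[X] = C(40,3)·2^(1−C(3,2)) = 2470 ≈ 2470.0000.


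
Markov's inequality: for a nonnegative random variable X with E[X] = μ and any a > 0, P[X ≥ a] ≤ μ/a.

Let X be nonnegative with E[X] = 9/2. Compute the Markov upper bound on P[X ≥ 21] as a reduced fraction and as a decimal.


μ = E[X] = 9/2, a = 21.
Markov: P[X ≥ 21] ≤ μ/a = (9/2)/21 = 3/14.
Numerically: ≈ 0.2143.
(Since a = 21 > μ = 4.5000, the bound 3/14 is < 1 and informative.)

P[X ≥ 21] ≤ 3/14 ≈ 0.2143.


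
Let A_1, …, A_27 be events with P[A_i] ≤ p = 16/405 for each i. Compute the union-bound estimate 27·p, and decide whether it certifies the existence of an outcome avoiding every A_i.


Union bound: P[∪_{i=1}^{27} A_i] ≤ Σ_i P[A_i] ≤ 27·p = 27·(16/405) = 16/15.
Numerically: 16/15 ≈ 1.066667.
Is 16/15 < 1? NO.
Since the bound 16/15 is ≥ 1, the union bound is uninformative here; it does NOT by itself certify existence.

27·p = 16/15 ≈ 1.066667; existence NOT certified by the union bound.


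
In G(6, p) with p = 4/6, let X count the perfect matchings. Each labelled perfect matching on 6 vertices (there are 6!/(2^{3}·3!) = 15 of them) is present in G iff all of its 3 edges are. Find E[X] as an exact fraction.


K_6 has 6!/(2^{3}·3!) = 15 labelled perfect matchings.
For each such perfect matching H, let X_H = 1 if all 3 edges of H are present in G. Then P[X_H = 1] = p^{3} = (2/3)^{3} = 8/27.
By linearity: E[X] = Σ_H E[X_H] = 15 · p^{3} = 15 · 8/27 = 40/9.
Numerically: E[X] ≈ 4.444.

E[X] = 15 · (2/3)^{3} = 40/9 ≈ 4.444.


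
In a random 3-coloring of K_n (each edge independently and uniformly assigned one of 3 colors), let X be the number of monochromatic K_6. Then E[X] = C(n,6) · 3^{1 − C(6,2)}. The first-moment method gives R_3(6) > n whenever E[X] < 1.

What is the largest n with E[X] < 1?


We need C(n, 6) · 3^{1 − 15} < 1, i.e. C(n, 6) < 3^{15 − 1} = 4782969.
Check values of n near the boundary:
  n = 40: C(40, 6) = 3838380; 3838380 < 4782969? YES
  n = 41: C(41, 6) = 4496388; 4496388 < 4782969? YES
  n = 42: C(42, 6) = 5245786; 5245786 < 4782969? NO
The largest n with C(n, 6) < 4782969 is n = 41 (where E[X] = 1498796/1594323 ≈ 0.940). Hence R_3(6) > 41, i.e. R_3(6) ≥ 42.

Largest n = 41; hence R_3(6) > 41.


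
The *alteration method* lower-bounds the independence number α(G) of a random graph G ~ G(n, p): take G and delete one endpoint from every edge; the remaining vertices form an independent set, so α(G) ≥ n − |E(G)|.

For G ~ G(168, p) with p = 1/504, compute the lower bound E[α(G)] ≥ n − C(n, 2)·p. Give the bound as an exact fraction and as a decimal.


E[|E(G)|] = C(168, 2)·p = 14028 · (1/504) = 167/6.
E[α(G)] ≥ n − E[|E(G)|] = 168 − 167/6 = 841/6.
Numerically: ≈ 140.16667.
(This is only a lower bound; the true E[α(G)] may be larger.)

E[α(G)] ≥ 841/6 ≈ 140.16667.


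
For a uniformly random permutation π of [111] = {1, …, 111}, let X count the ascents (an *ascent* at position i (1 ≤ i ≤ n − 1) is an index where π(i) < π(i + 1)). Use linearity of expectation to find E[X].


Write X = Σ X_I over i = 1, …, 110, with X_I the indicator of one ascent.
There are 110 indicators.
For each fixed i, the pair (π(i), π(i+1)) is a uniformly random ordered pair of distinct values from {1, …, 111}; by symmetry P[π(i) < π(i+1)] = 1/2.
By linearity: E[X] = 110 · (1/2) = (111 − 1) · (1/2) = 55 ≈ 55.00000.

E[X] = 55 = 55.00000.


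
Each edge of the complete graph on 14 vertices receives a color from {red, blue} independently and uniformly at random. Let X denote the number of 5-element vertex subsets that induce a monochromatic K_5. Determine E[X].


Let X = Σ_S X_S over the C(14, 5) = 2002 subsets S of size 5, where X_S = 1 if the K_5 on S is monochromatic.
For a fixed S, the K_5 on S has C(5, 2) = 10 edges. P[all 10 edges red] = (1/2)^10, and likewise for blue, so P[monochromatic] = 2·(1/2)^10 = 2^{1 − 10} = 1/512.
By linearity: E[X] = C(14, 5) · 2^{1 − 10} = 2002 · 1/512 = 1001/256.
Numerically: E[X] ≈ 3.910.

E[X] = C(14,5)·2^(1−C(5,2)) = 1001/256 ≈ 3.910.


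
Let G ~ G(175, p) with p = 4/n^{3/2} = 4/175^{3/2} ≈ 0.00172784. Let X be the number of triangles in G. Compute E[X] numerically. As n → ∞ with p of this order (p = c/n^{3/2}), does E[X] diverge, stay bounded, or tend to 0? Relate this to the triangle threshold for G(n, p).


Number of potential triangles: C(175, 3) = 877975.
Each occurs with probability p³ ≈ (0.00172784)³ ≈ 5.15832564e-09.
By linearity: E[X] = C(175, 3)·p³ ≈ 877975 · 5.15832564e-09 ≈ 0.004529.
Since α = 3/2 > 1, p = c/n^{3/2} = o(1/n) is below the triangle threshold p ~ 1/n. Asymptotically E[X] ~ (c³/6)·n^{3(1−α)} = (4³/6)·n^{-1.5} → 0, so by Markov's inequality G has no triangles w.h.p.

E[X] ≈ 0.004529; in regime p = Θ(1/n^{3/2}) E[X] tends to 0 (below the triangle threshold p ~ 1/n).


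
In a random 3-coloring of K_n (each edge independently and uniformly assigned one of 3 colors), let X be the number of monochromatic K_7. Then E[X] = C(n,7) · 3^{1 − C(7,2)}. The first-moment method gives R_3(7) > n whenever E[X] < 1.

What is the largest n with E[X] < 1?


We need C(n, 7) · 3^{1 − 21} < 1, i.e. C(n, 7) < 3^{21 − 1} = 3486784401.
Check values of n near the boundary:
  n = 76: C(76, 7) = 2186189400; 2186189400 < 3486784401? YES
  n = 77: C(77, 7) = 2404808340; 2404808340 < 3486784401? YES
  n = 78: C(78, 7) = 2641902120; 2641902120 < 3486784401? YES
  n = 79: C(79, 7) = 2898753715; 2898753715 < 3486784401? YES
  n = 80: C(80, 7) = 3176716400; 3176716400 < 3486784401? YES
  n = 81: C(81, 7) = 3477216600; 3477216600 < 3486784401? YES
  n = 82: C(82, 7) = 3801756816; 3801756816 < 3486784401? NO
The largest n with C(n, 7) < 3486784401 is n = 81 (where E[X] = 42928600/43046721 ≈ 0.997256). Hence R_3(7) > 81, i.e. R_3(7) ≥ 82.

Largest n = 81; hence R_3(7) > 81.


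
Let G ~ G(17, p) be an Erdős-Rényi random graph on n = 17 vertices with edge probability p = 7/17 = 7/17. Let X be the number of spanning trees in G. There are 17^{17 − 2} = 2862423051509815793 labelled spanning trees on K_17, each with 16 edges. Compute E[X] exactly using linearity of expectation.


K_17 has 17^{17 − 2} = 2862423051509815793 labelled spanning trees.
For each such spanning tree H, let X_H = 1 if all 16 edges of H are present in G. Then P[X_H = 1] = p^{16} = (7/17)^{16} = 33232930569601/48661191875666868481.
By linearity: E[X] = Σ_H E[X_H] = 2862423051509815793 · p^{16} = 2862423051509815793 · 33232930569601/48661191875666868481 = 33232930569601/17.
Numerically: E[X] ≈ 1.9549e+12.

E[X] = 2862423051509815793 · (7/17)^{16} = 33232930569601/17 ≈ 1.9549e+12.


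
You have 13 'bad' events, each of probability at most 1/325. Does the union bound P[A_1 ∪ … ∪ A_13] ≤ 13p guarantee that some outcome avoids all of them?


Union bound: P[∪_{i=1}^{13} A_i] ≤ Σ_i P[A_i] ≤ 13·p = 13·(1/325) = 1/25.
Numerically: 1/25 ≈ 0.04000.
Is 1/25 < 1? YES.
Since P[∪ A_i] ≤ 1/25 < 1, the complement has P[∩ A_i^c] ≥ 1 − 1/25 = 24/25 > 0, so some outcome avoids every A_i.

13·p = 1/25 ≈ 0.04000; existence CERTIFIED by the union bound.


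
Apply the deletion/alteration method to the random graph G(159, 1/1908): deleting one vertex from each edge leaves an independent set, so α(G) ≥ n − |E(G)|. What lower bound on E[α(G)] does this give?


E[|E(G)|] = C(159, 2)·p = 12561 · (1/1908) = 79/12.
E[α(G)] ≥ n − E[|E(G)|] = 159 − 79/12 = 1829/12.
Numerically: ≈ 152.416667.
(This is only a lower bound; the true E[α(G)] may be larger.)

E[α(G)] ≥ 1829/12 ≈ 152.416667.


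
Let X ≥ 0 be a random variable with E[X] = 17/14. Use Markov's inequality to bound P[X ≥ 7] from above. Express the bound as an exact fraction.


μ = E[X] = 17/14, a = 7.
Markov: P[X ≥ 7] ≤ μ/a = (17/14)/7 = 17/98.
Numerically: ≈ 0.1735.
(Since a = 7 > μ = 1.2143, the bound 17/98 is < 1 and informative.)

P[X ≥ 7] ≤ 17/98 ≈ 0.1735.


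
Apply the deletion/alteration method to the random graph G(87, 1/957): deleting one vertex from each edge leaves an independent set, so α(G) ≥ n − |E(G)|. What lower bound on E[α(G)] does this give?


E[|E(G)|] = C(87, 2)·p = 3741 · (1/957) = 43/11.
E[α(G)] ≥ n − E[|E(G)|] = 87 − 43/11 = 914/11.
Numerically: ≈ 83.0909.
(This is only a lower bound; the true E[α(G)] may be larger.)

E[α(G)] ≥ 914/11 ≈ 83.0909.
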